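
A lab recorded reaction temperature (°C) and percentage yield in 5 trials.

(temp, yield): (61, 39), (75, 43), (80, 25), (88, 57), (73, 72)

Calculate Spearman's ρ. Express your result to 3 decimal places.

0.000

Rank temp: 1, 3, 4, 5, 2
Rank yield: 2, 3, 1, 4, 5
d = rank(temp) − rank(yield): -1, 0, 3, 1, -3; Σd² = 20
ρ = 1 − 6Σd² / [n(n²−1)] = 1 − 6×20 / (5×24) = 1 − 120/120 ≈ 0.000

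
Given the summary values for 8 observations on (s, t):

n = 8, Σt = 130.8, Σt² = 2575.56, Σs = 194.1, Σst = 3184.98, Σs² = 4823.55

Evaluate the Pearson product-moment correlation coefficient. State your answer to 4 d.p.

r = (nΣst − ΣsΣt) / √[(nΣs² − (Σs)²)(nΣt² − (Σt)²)]
Numerator: 8×3184.98 − 194.1×130.8 = 91.56
Denominator: √[(38588.4 − 37674.81)(20604.48 − 17108.64)] = √[913.59 × 3495.84] = 1787.1106
r = 91.56 / 1787.1106 ≈ 0.0512

0.0512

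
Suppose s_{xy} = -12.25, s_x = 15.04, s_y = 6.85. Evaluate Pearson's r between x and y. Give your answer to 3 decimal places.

r = Cov(x,y) / (s_x · s_y) = -12.25 / (15.04 × 6.85)
  = -12.25 / 103.0240 ≈ -0.119

-0.119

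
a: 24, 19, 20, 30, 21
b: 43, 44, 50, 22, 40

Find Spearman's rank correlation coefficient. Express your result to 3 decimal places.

-0.800

Rank a: 4, 1, 2, 5, 3
Rank b: 3, 4, 5, 1, 2
d = rank(a) − rank(b): 1, -3, -3, 4, 1; Σd² = 36
ρ = 1 − 6Σd² / [n(n²−1)] = 1 − 6×36 / (5×24) = 1 − 216/120 ≈ -0.800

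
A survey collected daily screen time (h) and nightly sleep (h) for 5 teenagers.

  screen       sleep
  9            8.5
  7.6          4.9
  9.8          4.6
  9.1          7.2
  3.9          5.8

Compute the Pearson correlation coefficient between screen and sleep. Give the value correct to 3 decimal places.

0.173

n = 5, Σx = 39.4, Σy = 31, Σx² = 332.82, Σy² = 202.9, Σxy = 246.96
nΣxy − ΣxΣy = 1234.8 − 1221.4 = 13.4
nΣx² − (Σx)² = 1664.1 − 1552.36 = 111.74; nΣy² − (Σy)² = 1014.5 − 961 = 53.5
r = 13.4 / √(111.74 × 53.5) = 13.4 / 77.3181 ≈ 0.173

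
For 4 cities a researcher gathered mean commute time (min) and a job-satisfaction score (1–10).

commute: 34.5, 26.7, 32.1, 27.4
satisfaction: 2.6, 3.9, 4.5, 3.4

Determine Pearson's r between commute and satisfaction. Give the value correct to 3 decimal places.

n = 4, Σx = 120.7, Σy = 14.4, Σx² = 3684.31, Σy² = 53.78, Σxy = 431.44
nΣxy − ΣxΣy = 1725.76 − 1738.08 = -12.32
nΣx² − (Σx)² = 14737.24 − 14568.49 = 168.75; nΣy² − (Σy)² = 215.12 − 207.36 = 7.76
r = -12.32 / √(168.75 × 7.76) = -12.32 / 36.1870 ≈ -0.340

-0.340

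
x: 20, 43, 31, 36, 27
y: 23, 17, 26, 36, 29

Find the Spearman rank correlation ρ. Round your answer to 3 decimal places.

Rank x: 1, 5, 3, 4, 2
Rank y: 2, 1, 3, 5, 4
d = rank(x) − rank(y): -1, 4, 0, -1, -2; Σd² = 22
ρ = 1 − 6Σd² / [n(n²−1)] = 1 − 6×22 / (5×24) = 1 − 132/120 ≈ -0.100

-0.100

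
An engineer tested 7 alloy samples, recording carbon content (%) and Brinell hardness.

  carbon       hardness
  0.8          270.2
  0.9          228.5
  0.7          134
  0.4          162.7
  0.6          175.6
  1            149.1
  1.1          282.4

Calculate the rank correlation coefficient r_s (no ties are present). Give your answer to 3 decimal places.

Rank carbon: 4, 5, 3, 1, 2, 6, 7
Rank hardness: 6, 5, 1, 3, 4, 2, 7
d = rank(carbon) − rank(hardness): -2, 0, 2, -2, -2, 4, 0; Σd² = 32
ρ = 1 − 6Σd² / [n(n²−1)] = 1 − 6×32 / (7×48) = 1 − 192/336 ≈ 0.429

0.429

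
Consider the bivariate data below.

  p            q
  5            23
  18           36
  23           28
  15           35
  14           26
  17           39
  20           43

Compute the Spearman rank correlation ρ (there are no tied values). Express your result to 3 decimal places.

Rank p: 1, 5, 7, 3, 2, 4, 6
Rank q: 1, 5, 3, 4, 2, 6, 7
d = rank(p) − rank(q): 0, 0, 4, -1, 0, -2, -1; Σd² = 22
ρ = 1 − 6Σd² / [n(n²−1)] = 1 − 6×22 / (7×48) = 1 − 132/336 ≈ 0.607

0.607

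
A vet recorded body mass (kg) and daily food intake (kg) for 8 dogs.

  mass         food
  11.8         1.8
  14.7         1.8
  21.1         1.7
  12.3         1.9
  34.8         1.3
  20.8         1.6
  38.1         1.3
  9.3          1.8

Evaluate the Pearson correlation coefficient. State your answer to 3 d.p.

-0.968

n = 8, Σx = 162.9, Σy = 13.2, Σx² = 4133.61, Σy² = 22.16, Σxy = 251.73
nΣxy − ΣxΣy = 2013.84 − 2150.28 = -136.44
nΣx² − (Σx)² = 33068.88 − 26536.41 = 6532.47; nΣy² − (Σy)² = 177.28 − 174.24 = 3.04
r = -136.44 / √(6532.47 × 3.04) = -136.44 / 140.9209 ≈ -0.968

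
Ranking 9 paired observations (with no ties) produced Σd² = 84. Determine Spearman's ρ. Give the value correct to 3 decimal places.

0.300

ρ = 1 − 6Σd² / [n(n²−1)] = 1 − 6×84 / (9×80)
  = 1 − 504/720 = 1 − 0.7000 ≈ 0.300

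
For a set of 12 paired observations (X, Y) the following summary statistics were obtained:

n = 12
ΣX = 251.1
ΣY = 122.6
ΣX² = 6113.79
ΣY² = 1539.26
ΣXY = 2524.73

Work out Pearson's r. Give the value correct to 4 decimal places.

-0.0819

r = (nΣXY − ΣXΣY) / √[(nΣX² − (ΣX)²)(nΣY² − (ΣY)²)]
Numerator: 12×2524.73 − 251.1×122.6 = -488.1
Denominator: √[(73365.48 − 63051.21)(18471.12 − 15030.76)] = √[10314.27 × 3440.36] = 5956.9121
r = -488.1 / 5956.9121 ≈ -0.0819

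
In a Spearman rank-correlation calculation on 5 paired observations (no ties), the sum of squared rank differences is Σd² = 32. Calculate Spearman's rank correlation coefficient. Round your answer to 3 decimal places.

-0.600

ρ = 1 − 6Σd² / [n(n²−1)] = 1 − 6×32 / (5×24)
  = 1 − 192/120 = 1 − 1.6000 ≈ -0.600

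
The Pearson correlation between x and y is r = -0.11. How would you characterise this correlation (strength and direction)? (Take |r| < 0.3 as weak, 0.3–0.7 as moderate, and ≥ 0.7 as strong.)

weak negative

r = -0.11 < 0 so the relationship is negative.
|r| = 0.11, which falls in the weak range.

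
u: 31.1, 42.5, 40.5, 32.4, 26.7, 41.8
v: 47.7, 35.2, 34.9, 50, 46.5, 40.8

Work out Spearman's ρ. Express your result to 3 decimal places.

-0.600

Rank u: 2, 6, 4, 3, 1, 5
Rank v: 5, 2, 1, 6, 4, 3
d = rank(u) − rank(v): -3, 4, 3, -3, -3, 2; Σd² = 56
ρ = 1 − 6Σd² / [n(n²−1)] = 1 − 6×56 / (6×35) = 1 − 336/210 ≈ -0.600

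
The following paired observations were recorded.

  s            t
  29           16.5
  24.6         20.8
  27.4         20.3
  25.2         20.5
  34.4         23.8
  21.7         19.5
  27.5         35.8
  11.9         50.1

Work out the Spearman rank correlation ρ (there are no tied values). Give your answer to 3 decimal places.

-0.167

Rank s: 7, 3, 5, 4, 8, 2, 6, 1
Rank t: 1, 5, 3, 4, 6, 2, 7, 8
d = rank(s) − rank(t): 6, -2, 2, 0, 2, 0, -1, -7; Σd² = 98
ρ = 1 − 6Σd² / [n(n²−1)] = 1 − 6×98 / (8×63) = 1 − 588/504 ≈ -0.167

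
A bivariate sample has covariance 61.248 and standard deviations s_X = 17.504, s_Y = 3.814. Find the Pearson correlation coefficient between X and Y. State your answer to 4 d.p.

0.9174

r = Cov(X,Y) / (s_X · s_Y) = 61.248 / (17.504 × 3.814)
  = 61.248 / 66.7603 ≈ 0.9174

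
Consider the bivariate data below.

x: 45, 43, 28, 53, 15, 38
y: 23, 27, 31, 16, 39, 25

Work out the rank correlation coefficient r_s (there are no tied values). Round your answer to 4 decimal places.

Rank x: 5, 4, 2, 6, 1, 3
Rank y: 2, 4, 5, 1, 6, 3
d = rank(x) − rank(y): 3, 0, -3, 5, -5, 0; Σd² = 68
ρ = 1 − 6Σd² / [n(n²−1)] = 1 − 6×68 / (6×35) = 1 − 408/210 ≈ -0.9429

-0.9429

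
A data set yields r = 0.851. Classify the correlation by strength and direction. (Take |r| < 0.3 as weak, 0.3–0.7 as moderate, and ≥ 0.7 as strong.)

r = 0.851 > 0 so the relationship is positive.
|r| = 0.851, which falls in the strong range.

strong positive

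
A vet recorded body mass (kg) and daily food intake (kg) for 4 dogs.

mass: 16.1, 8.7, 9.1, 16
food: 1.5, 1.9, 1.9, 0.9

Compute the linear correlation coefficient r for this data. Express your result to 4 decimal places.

-0.8494

n = 4, Σx = 49.9, Σy = 6.2, Σx² = 673.71, Σy² = 10.28, Σxy = 72.37
nΣxy − ΣxΣy = 289.48 − 309.38 = -19.9
nΣx² − (Σx)² = 2694.84 − 2490.01 = 204.83; nΣy² − (Σy)² = 41.12 − 38.44 = 2.68
r = -19.9 / √(204.83 × 2.68) = -19.9 / 23.4296 ≈ -0.8494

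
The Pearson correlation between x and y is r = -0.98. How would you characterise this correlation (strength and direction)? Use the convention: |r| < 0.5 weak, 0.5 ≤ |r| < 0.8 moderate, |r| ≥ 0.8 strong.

strong negative

r = -0.98 < 0 so the relationship is negative.
|r| = 0.98, which falls in the strong range.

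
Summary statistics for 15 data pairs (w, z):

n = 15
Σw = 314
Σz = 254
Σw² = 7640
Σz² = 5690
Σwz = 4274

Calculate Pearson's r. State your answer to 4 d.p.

r = (nΣwz − ΣwΣz) / √[(nΣw² − (Σw)²)(nΣz² − (Σz)²)]
Numerator: 15×4274 − 314×254 = -15646
Denominator: √[(114600 − 98596)(85350 − 64516)] = √[16004 × 20834] = 18259.9928
r = -15646 / 18259.9928 ≈ -0.8568

-0.8568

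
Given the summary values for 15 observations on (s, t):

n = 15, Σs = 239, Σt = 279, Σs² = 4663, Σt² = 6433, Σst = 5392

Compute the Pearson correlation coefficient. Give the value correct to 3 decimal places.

0.918

r = (nΣst − ΣsΣt) / √[(nΣs² − (Σs)²)(nΣt² − (Σt)²)]
Numerator: 15×5392 − 239×279 = 14199
Denominator: √[(69945 − 57121)(96495 − 77841)] = √[12824 × 18654] = 15466.7028
r = 14199 / 15466.7028 ≈ 0.918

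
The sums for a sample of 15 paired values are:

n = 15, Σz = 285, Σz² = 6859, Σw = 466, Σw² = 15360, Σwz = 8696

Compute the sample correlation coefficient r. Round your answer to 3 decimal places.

-0.140

r = (nΣwz − ΣwΣz) / √[(nΣw² − (Σw)²)(nΣz² − (Σz)²)]
Numerator: 15×8696 − 466×285 = -2370
Denominator: √[(230400 − 217156)(102885 − 81225)] = √[13244 × 21660] = 16937.0907
r = -2370 / 16937.0907 ≈ -0.140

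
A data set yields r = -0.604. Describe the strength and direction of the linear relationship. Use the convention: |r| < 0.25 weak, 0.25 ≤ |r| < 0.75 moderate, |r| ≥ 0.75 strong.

moderate negative

r = -0.604 < 0 so the relationship is negative.
|r| = 0.604, which falls in the moderate range.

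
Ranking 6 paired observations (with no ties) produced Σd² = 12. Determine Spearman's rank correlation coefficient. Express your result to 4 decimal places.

0.6571

ρ = 1 − 6Σd² / [n(n²−1)] = 1 − 6×12 / (6×35)
  = 1 − 72/210 = 1 − 0.34286 ≈ 0.6571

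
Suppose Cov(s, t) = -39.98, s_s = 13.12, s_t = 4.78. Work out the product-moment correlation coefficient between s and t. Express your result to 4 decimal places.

-0.6375

r = Cov(s,t) / (s_s · s_t) = -39.98 / (13.12 × 4.78)
  = -39.98 / 62.7136 ≈ -0.6375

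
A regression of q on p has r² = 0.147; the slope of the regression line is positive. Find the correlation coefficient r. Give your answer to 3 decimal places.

|r| = √0.147 = 0.383
The association is positive, so r = 0.383.

0.383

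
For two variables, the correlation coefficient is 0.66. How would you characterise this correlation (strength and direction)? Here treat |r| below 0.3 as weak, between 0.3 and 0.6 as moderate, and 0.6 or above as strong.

r = 0.66 > 0 so the relationship is positive.
|r| = 0.66, which falls in the strong range.

strong positive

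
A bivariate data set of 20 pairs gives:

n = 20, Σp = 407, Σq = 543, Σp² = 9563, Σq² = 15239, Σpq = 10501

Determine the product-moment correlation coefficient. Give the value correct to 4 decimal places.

-0.6885

r = (nΣpq − ΣpΣq) / √[(nΣp² − (Σp)²)(nΣq² − (Σq)²)]
Numerator: 20×10501 − 407×543 = -10981
Denominator: √[(191260 − 165649)(304780 − 294849)] = √[25611 × 9931] = 15948.1297
r = -10981 / 15948.1297 ≈ -0.6885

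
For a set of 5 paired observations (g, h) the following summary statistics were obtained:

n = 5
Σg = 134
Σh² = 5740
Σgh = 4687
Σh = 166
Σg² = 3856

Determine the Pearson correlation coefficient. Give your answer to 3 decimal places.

0.968

r = (nΣgh − ΣgΣh) / √[(nΣg² − (Σg)²)(nΣh² − (Σh)²)]
Numerator: 5×4687 − 134×166 = 1191
Denominator: √[(19280 − 17956)(28700 − 27556)] = √[1324 × 1144] = 1230.7136
r = 1191 / 1230.7136 ≈ 0.968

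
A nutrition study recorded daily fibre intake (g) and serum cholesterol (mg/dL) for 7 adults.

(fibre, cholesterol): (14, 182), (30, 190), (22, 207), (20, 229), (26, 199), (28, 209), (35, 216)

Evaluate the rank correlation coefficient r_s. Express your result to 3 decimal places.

0.214

Rank fibre: 1, 6, 3, 2, 4, 5, 7
Rank cholesterol: 1, 2, 4, 7, 3, 5, 6
d = rank(fibre) − rank(cholesterol): 0, 4, -1, -5, 1, 0, 1; Σd² = 44
ρ = 1 − 6Σd² / [n(n²−1)] = 1 − 6×44 / (7×48) = 1 − 264/336 ≈ 0.214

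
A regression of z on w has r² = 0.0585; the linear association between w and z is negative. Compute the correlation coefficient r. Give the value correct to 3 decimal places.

|r| = √0.0585 = 0.242
The association is negative, so r = −0.242.

-0.242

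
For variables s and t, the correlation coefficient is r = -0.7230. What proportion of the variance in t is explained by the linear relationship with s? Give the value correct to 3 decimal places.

0.523

r² = (-0.7230)² = 0.523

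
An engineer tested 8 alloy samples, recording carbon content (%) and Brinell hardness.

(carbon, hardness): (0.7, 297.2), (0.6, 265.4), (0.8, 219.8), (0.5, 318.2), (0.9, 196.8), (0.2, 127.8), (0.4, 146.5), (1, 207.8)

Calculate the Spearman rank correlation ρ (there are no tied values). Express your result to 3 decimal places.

Rank carbon: 5, 4, 6, 3, 7, 1, 2, 8
Rank hardness: 7, 6, 5, 8, 3, 1, 2, 4
d = rank(carbon) − rank(hardness): -2, -2, 1, -5, 4, 0, 0, 4; Σd² = 66
ρ = 1 − 6Σd² / [n(n²−1)] = 1 − 6×66 / (8×63) = 1 − 396/504 ≈ 0.214

0.214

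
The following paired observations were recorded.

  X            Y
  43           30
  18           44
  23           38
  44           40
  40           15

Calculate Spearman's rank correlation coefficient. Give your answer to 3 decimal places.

-0.300

Rank X: 4, 1, 2, 5, 3
Rank Y: 2, 5, 3, 4, 1
d = rank(X) − rank(Y): 2, -4, -1, 1, 2; Σd² = 26
ρ = 1 − 6Σd² / [n(n²−1)] = 1 − 6×26 / (5×24) = 1 − 156/120 ≈ -0.300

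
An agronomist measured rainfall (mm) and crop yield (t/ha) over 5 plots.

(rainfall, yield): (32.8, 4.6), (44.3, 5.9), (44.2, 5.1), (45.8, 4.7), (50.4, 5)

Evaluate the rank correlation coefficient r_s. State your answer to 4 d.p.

0.2000

Rank rainfall: 1, 3, 2, 4, 5
Rank yield: 1, 5, 4, 2, 3
d = rank(rainfall) − rank(yield): 0, -2, -2, 2, 2; Σd² = 16
ρ = 1 − 6Σd² / [n(n²−1)] = 1 − 6×16 / (5×24) = 1 − 96/120 ≈ 0.2000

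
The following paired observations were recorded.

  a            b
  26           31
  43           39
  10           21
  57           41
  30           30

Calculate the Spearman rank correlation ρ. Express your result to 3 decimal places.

0.900

Rank a: 2, 4, 1, 5, 3
Rank b: 3, 4, 1, 5, 2
d = rank(a) − rank(b): -1, 0, 0, 0, 1; Σd² = 2
ρ = 1 − 6Σd² / [n(n²−1)] = 1 − 6×2 / (5×24) = 1 − 12/120 ≈ 0.900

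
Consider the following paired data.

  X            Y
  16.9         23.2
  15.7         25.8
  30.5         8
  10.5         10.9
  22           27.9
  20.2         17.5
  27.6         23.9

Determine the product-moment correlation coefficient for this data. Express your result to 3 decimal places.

-0.088

n = 7, ΣX = 143.4, ΣY = 137.2, ΣX² = 3226.4, ΣY² = 3042.56, ΣXY = 2782.53
nΣXY − ΣXΣY = 19477.71 − 19674.48 = -196.77
nΣX² − (ΣX)² = 22584.8 − 20563.56 = 2021.24; nΣY² − (ΣY)² = 21297.92 − 18823.84 = 2474.08
r = -196.77 / √(2021.24 × 2474.08) = -196.77 / 2236.2266 ≈ -0.088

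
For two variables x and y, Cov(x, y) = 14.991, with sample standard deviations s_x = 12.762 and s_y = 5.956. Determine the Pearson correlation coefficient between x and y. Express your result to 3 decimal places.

0.197

r = Cov(x,y) / (s_x · s_y) = 14.991 / (12.762 × 5.956)
  = 14.991 / 76.0105 ≈ 0.197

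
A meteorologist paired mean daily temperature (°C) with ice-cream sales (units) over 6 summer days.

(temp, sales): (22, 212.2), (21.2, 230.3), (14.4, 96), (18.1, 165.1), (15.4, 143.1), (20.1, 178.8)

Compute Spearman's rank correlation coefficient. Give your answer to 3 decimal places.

0.943

Rank temp: 6, 5, 1, 3, 2, 4
Rank sales: 5, 6, 1, 3, 2, 4
d = rank(temp) − rank(sales): 1, -1, 0, 0, 0, 0; Σd² = 2
ρ = 1 − 6Σd² / [n(n²−1)] = 1 − 6×2 / (6×35) = 1 − 12/210 ≈ 0.943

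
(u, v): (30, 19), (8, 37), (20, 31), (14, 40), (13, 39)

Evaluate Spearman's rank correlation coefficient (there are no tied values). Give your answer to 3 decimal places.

-0.600

Rank u: 5, 1, 4, 3, 2
Rank v: 1, 3, 2, 5, 4
d = rank(u) − rank(v): 4, -2, 2, -2, -2; Σd² = 32
ρ = 1 − 6Σd² / [n(n²−1)] = 1 − 6×32 / (5×24) = 1 − 192/120 ≈ -0.600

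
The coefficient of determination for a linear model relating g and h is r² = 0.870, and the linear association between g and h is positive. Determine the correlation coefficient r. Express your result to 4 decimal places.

0.9327

|r| = √0.870 = 0.9327
The association is positive, so r = 0.9327.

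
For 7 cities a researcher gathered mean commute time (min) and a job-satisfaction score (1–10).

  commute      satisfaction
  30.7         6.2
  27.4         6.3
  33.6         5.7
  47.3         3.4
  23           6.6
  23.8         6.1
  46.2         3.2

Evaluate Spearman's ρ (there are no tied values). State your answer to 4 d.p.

Rank commute: 4, 3, 5, 7, 1, 2, 6
Rank satisfaction: 5, 6, 3, 2, 7, 4, 1
d = rank(commute) − rank(satisfaction): -1, -3, 2, 5, -6, -2, 5; Σd² = 104
ρ = 1 − 6Σd² / [n(n²−1)] = 1 − 6×104 / (7×48) = 1 − 624/336 ≈ -0.8571

-0.8571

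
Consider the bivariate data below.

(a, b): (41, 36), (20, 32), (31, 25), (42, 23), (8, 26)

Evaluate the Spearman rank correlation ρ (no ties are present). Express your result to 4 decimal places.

Rank a: 4, 2, 3, 5, 1
Rank b: 5, 4, 2, 1, 3
d = rank(a) − rank(b): -1, -2, 1, 4, -2; Σd² = 26
ρ = 1 − 6Σd² / [n(n²−1)] = 1 − 6×26 / (5×24) = 1 − 156/120 ≈ -0.3000

-0.3000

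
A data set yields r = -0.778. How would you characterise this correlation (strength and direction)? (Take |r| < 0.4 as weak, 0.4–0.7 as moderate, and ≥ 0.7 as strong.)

r = -0.778 < 0 so the relationship is negative.
|r| = 0.778, which falls in the strong range.

strong negative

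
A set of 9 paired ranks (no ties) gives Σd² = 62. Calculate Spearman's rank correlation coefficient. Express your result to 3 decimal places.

0.483

ρ = 1 − 6Σd² / [n(n²−1)] = 1 − 6×62 / (9×80)
  = 1 − 372/720 = 1 − 0.5167 ≈ 0.483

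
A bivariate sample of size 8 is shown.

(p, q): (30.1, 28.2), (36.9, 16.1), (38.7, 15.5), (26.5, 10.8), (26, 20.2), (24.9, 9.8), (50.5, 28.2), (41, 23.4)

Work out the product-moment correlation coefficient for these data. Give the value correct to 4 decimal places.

n = 8, Σp = 274.6, Σq = 152.2, Σp² = 9994.82, Σq² = 3258.22, Σpq = 5481.68
nΣpq − ΣpΣq = 43853.44 − 41794.12 = 2059.32
nΣp² − (Σp)² = 79958.56 − 75405.16 = 4553.4; nΣq² − (Σq)² = 26065.76 − 23164.84 = 2900.92
r = 2059.32 / √(4553.4 × 2900.92) = 2059.32 / 3634.4256 ≈ 0.5666

0.5666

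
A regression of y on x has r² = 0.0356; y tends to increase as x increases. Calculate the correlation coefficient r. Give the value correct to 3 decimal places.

|r| = √0.0356 = 0.189
The association is positive, so r = 0.189.

0.189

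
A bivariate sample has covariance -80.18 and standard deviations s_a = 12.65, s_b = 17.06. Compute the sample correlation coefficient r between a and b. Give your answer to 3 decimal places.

-0.372

r = Cov(a,b) / (s_a · s_b) = -80.18 / (12.65 × 17.06)
  = -80.18 / 215.8090 ≈ -0.372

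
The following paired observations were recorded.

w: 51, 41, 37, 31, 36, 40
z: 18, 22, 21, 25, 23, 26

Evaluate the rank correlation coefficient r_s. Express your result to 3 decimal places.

-0.543

Rank w: 6, 5, 3, 1, 2, 4
Rank z: 1, 3, 2, 5, 4, 6
d = rank(w) − rank(z): 5, 2, 1, -4, -2, -2; Σd² = 54
ρ = 1 − 6Σd² / [n(n²−1)] = 1 − 6×54 / (6×35) = 1 − 324/210 ≈ -0.543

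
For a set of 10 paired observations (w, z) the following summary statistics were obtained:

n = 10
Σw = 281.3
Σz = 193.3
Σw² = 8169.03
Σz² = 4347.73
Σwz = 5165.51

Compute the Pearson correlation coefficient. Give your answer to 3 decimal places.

r = (nΣwz − ΣwΣz) / √[(nΣw² − (Σw)²)(nΣz² − (Σz)²)]
Numerator: 10×5165.51 − 281.3×193.3 = -2720.19
Denominator: √[(81690.3 − 79129.69)(43477.3 − 37364.89)] = √[2560.61 × 6112.41] = 3956.1974
r = -2720.19 / 3956.1974 ≈ -0.688

-0.688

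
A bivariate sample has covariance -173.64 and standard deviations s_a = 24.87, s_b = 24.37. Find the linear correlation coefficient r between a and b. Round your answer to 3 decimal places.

-0.286

r = Cov(a,b) / (s_a · s_b) = -173.64 / (24.87 × 24.37)
  = -173.64 / 606.0819 ≈ -0.286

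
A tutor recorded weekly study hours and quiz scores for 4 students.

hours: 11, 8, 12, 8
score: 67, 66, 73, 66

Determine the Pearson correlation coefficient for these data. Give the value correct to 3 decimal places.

n = 4, Σx = 39, Σy = 272, Σx² = 393, Σy² = 18530, Σxy = 2669
nΣxy − ΣxΣy = 10676 − 10608 = 68
nΣx² − (Σx)² = 1572 − 1521 = 51; nΣy² − (Σy)² = 74120 − 73984 = 136
r = 68 / √(51 × 136) = 68 / 83.2827 ≈ 0.816

0.816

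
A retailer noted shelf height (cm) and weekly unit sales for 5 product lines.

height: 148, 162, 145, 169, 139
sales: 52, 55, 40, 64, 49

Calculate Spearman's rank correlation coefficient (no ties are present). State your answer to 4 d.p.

Rank height: 3, 4, 2, 5, 1
Rank sales: 3, 4, 1, 5, 2
d = rank(height) − rank(sales): 0, 0, 1, 0, -1; Σd² = 2
ρ = 1 − 6Σd² / [n(n²−1)] = 1 − 6×2 / (5×24) = 1 − 12/120 ≈ 0.9000

0.9000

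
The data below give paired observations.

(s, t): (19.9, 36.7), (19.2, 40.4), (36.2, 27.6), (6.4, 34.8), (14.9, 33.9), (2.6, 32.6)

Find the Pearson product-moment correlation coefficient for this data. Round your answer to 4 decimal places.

n = 6, Σs = 99.2, Σt = 206, Σs² = 2344.82, Σt² = 7163.82, Σst = 3317.72
nΣst − ΣsΣt = 19906.32 − 20435.2 = -528.88
nΣs² − (Σs)² = 14068.92 − 9840.64 = 4228.28; nΣt² − (Σt)² = 42982.92 − 42436 = 546.92
r = -528.88 / √(4228.28 × 546.92) = -528.88 / 1520.7008 ≈ -0.3478

-0.3478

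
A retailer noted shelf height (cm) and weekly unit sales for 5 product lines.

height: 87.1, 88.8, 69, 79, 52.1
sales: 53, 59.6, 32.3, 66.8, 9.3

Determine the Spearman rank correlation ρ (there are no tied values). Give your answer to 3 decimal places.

Rank height: 4, 5, 2, 3, 1
Rank sales: 3, 4, 2, 5, 1
d = rank(height) − rank(sales): 1, 1, 0, -2, 0; Σd² = 6
ρ = 1 − 6Σd² / [n(n²−1)] = 1 − 6×6 / (5×24) = 1 − 36/120 ≈ 0.700

0.700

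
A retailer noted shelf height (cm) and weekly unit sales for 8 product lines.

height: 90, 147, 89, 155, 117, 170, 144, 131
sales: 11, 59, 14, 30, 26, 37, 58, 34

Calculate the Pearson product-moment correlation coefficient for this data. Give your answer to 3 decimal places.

n = 8, Σx = 1043, Σy = 269, Σx² = 142141, Σy² = 11263, Σxy = 37697
nΣxy − ΣxΣy = 301576 − 280567 = 21009
nΣx² − (Σx)² = 1137128 − 1087849 = 49279; nΣy² − (Σy)² = 90104 − 72361 = 17743
r = 21009 / √(49279 × 17743) = 21009 / 29569.5333 ≈ 0.710

0.710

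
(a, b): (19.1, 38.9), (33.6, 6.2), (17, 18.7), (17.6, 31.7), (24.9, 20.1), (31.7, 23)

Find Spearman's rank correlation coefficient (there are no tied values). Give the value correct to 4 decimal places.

Rank a: 3, 6, 1, 2, 4, 5
Rank b: 6, 1, 2, 5, 3, 4
d = rank(a) − rank(b): -3, 5, -1, -3, 1, 1; Σd² = 46
ρ = 1 − 6Σd² / [n(n²−1)] = 1 − 6×46 / (6×35) = 1 − 276/210 ≈ -0.3143

-0.3143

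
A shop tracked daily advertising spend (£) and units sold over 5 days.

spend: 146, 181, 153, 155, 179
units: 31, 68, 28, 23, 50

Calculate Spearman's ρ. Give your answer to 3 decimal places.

Rank spend: 1, 5, 2, 3, 4
Rank units: 3, 5, 2, 1, 4
d = rank(spend) − rank(units): -2, 0, 0, 2, 0; Σd² = 8
ρ = 1 − 6Σd² / [n(n²−1)] = 1 − 6×8 / (5×24) = 1 − 48/120 ≈ 0.600

0.600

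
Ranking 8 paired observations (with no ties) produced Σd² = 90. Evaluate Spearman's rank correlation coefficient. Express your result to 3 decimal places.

ρ = 1 − 6Σd² / [n(n²−1)] = 1 − 6×90 / (8×63)
  = 1 − 540/504 = 1 − 1.0714 ≈ -0.071

-0.071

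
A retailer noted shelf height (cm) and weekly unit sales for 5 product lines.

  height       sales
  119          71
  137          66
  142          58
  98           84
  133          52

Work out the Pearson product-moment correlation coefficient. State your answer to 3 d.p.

-0.874

n = 5, Σx = 629, Σy = 331, Σx² = 80387, Σy² = 22521, Σxy = 40875
nΣxy − ΣxΣy = 204375 − 208199 = -3824
nΣx² − (Σx)² = 401935 − 395641 = 6294; nΣy² − (Σy)² = 112605 − 109561 = 3044
r = -3824 / √(6294 × 3044) = -3824 / 4377.0922 ≈ -0.874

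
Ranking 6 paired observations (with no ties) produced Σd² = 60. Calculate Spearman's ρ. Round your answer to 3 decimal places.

ρ = 1 − 6Σd² / [n(n²−1)] = 1 − 6×60 / (6×35)
  = 1 − 360/210 = 1 − 1.7143 ≈ -0.714

-0.714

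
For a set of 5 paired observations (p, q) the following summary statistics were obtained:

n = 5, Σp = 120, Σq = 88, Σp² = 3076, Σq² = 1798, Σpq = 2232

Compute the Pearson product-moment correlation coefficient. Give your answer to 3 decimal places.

r = (nΣpq − ΣpΣq) / √[(nΣp² − (Σp)²)(nΣq² − (Σq)²)]
Numerator: 5×2232 − 120×88 = 600
Denominator: √[(15380 − 14400)(8990 − 7744)] = √[980 × 1246] = 1105.0249
r = 600 / 1105.0249 ≈ 0.543

0.543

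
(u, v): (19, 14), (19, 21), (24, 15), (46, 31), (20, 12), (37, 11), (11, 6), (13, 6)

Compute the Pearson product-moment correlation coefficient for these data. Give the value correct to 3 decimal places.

n = 8, Σu = 189, Σv = 116, Σu² = 5473, Σv² = 2160, Σuv = 3242
nΣuv − ΣuΣv = 25936 − 21924 = 4012
nΣu² − (Σu)² = 43784 − 35721 = 8063; nΣv² − (Σv)² = 17280 − 13456 = 3824
r = 4012 / √(8063 × 3824) = 4012 / 5552.7391 ≈ 0.723

0.723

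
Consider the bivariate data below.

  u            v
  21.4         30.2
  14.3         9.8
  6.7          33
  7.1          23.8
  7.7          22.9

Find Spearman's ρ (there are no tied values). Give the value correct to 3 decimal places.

-0.400

Rank u: 5, 4, 1, 2, 3
Rank v: 4, 1, 5, 3, 2
d = rank(u) − rank(v): 1, 3, -4, -1, 1; Σd² = 28
ρ = 1 − 6Σd² / [n(n²−1)] = 1 − 6×28 / (5×24) = 1 − 168/120 ≈ -0.400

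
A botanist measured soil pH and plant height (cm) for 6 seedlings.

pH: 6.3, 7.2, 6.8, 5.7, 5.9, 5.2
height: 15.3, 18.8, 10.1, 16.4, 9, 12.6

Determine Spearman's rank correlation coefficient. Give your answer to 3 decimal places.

0.257

Rank pH: 4, 6, 5, 2, 3, 1
Rank height: 4, 6, 2, 5, 1, 3
d = rank(pH) − rank(height): 0, 0, 3, -3, 2, -2; Σd² = 26
ρ = 1 − 6Σd² / [n(n²−1)] = 1 − 6×26 / (6×35) = 1 − 156/210 ≈ 0.257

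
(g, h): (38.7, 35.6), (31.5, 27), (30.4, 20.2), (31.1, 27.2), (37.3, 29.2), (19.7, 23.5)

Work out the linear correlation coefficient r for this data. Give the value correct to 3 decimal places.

n = 6, Σg = 188.7, Σh = 162.7, Σg² = 6160.69, Σh² = 4549.13, Σgh = 5240.33
nΣgh − ΣgΣh = 31441.98 − 30701.49 = 740.49
nΣg² − (Σg)² = 36964.14 − 35607.69 = 1356.45; nΣh² − (Σh)² = 27294.78 − 26471.29 = 823.49
r = 740.49 / √(1356.45 × 823.49) = 740.49 / 1056.8931 ≈ 0.701

0.701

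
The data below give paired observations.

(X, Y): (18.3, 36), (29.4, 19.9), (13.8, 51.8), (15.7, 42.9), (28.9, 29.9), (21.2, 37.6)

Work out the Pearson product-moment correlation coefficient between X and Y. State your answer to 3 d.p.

n = 6, ΣX = 127.3, ΣY = 218.1, ΣX² = 2920.83, ΣY² = 8523.43, ΣXY = 4293.46
nΣXY − ΣXΣY = 25760.76 − 27764.13 = -2003.37
nΣX² − (ΣX)² = 17524.98 − 16205.29 = 1319.69; nΣY² − (ΣY)² = 51140.58 − 47567.61 = 3572.97
r = -2003.37 / √(1319.69 × 3572.97) = -2003.37 / 2171.4541 ≈ -0.923

-0.923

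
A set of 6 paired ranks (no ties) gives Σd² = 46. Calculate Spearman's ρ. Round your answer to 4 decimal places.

-0.3143

ρ = 1 − 6Σd² / [n(n²−1)] = 1 − 6×46 / (6×35)
  = 1 − 276/210 = 1 − 1.31429 ≈ -0.3143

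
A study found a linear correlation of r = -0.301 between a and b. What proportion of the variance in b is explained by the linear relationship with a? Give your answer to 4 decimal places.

0.0906

r² = (-0.301)² = 0.0906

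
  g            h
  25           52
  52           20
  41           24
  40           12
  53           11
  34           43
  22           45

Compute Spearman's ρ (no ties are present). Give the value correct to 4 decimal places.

Rank g: 2, 6, 5, 4, 7, 3, 1
Rank h: 7, 3, 4, 2, 1, 5, 6
d = rank(g) − rank(h): -5, 3, 1, 2, 6, -2, -5; Σd² = 104
ρ = 1 − 6Σd² / [n(n²−1)] = 1 − 6×104 / (7×48) = 1 − 624/336 ≈ -0.8571

-0.8571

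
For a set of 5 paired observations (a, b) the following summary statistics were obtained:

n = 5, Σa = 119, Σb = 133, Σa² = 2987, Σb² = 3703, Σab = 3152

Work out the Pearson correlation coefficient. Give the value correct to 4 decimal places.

r = (nΣab − ΣaΣb) / √[(nΣa² − (Σa)²)(nΣb² − (Σb)²)]
Numerator: 5×3152 − 119×133 = -67
Denominator: √[(14935 − 14161)(18515 − 17689)] = √[774 × 826] = 799.5774
r = -67 / 799.5774 ≈ -0.0838

-0.0838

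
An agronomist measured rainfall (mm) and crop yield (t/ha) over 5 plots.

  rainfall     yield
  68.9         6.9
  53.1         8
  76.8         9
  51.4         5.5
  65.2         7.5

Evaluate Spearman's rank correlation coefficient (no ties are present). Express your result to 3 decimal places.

0.600

Rank rainfall: 4, 2, 5, 1, 3
Rank yield: 2, 4, 5, 1, 3
d = rank(rainfall) − rank(yield): 2, -2, 0, 0, 0; Σd² = 8
ρ = 1 − 6Σd² / [n(n²−1)] = 1 − 6×8 / (5×24) = 1 − 48/120 ≈ 0.600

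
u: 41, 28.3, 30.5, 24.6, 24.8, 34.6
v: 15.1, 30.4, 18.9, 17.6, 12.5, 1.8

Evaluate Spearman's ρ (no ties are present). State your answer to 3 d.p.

-0.257

Rank u: 6, 3, 4, 1, 2, 5
Rank v: 3, 6, 5, 4, 2, 1
d = rank(u) − rank(v): 3, -3, -1, -3, 0, 4; Σd² = 44
ρ = 1 − 6Σd² / [n(n²−1)] = 1 − 6×44 / (6×35) = 1 − 264/210 ≈ -0.257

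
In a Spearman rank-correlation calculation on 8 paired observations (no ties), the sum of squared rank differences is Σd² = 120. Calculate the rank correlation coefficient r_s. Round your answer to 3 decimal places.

ρ = 1 − 6Σd² / [n(n²−1)] = 1 − 6×120 / (8×63)
  = 1 − 720/504 = 1 − 1.4286 ≈ -0.429

-0.429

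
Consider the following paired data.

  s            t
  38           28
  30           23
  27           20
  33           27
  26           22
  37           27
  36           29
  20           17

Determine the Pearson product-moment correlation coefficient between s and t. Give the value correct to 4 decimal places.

n = 8, Σs = 247, Σt = 193, Σs² = 7903, Σt² = 4785, Σst = 6140
nΣst − ΣsΣt = 49120 − 47671 = 1449
nΣs² − (Σs)² = 63224 − 61009 = 2215; nΣt² − (Σt)² = 38280 − 37249 = 1031
r = 1449 / √(2215 × 1031) = 1449 / 1511.1800 ≈ 0.9589

0.9589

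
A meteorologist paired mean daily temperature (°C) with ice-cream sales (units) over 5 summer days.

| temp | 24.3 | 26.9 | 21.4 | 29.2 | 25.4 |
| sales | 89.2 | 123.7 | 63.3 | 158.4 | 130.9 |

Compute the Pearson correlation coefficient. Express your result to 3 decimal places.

0.955

n = 5, Σx = 127.2, Σy = 565.5, Σx² = 3269.86, Σy² = 69490.59, Σxy = 14799.85
nΣxy − ΣxΣy = 73999.25 − 71931.6 = 2067.65
nΣx² − (Σx)² = 16349.3 − 16179.84 = 169.46; nΣy² − (Σy)² = 347452.95 − 319790.25 = 27662.7
r = 2067.65 / √(169.46 × 27662.7) = 2067.65 / 2165.1146 ≈ 0.955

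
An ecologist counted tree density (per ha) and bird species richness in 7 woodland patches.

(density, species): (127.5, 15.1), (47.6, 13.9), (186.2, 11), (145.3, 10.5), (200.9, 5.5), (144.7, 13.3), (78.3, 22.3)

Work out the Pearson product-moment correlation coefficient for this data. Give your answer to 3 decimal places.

n = 7, Σx = 930.5, Σy = 91.6, Σx² = 141734.33, Σy² = 1356.9, Σxy = 10936.29
nΣxy − ΣxΣy = 76554.03 − 85233.8 = -8679.77
nΣx² − (Σx)² = 992140.31 − 865830.25 = 126310.06; nΣy² − (Σy)² = 9498.3 − 8390.56 = 1107.74
r = -8679.77 / √(126310.06 × 1107.74) = -8679.77 / 11828.7238 ≈ -0.734

-0.734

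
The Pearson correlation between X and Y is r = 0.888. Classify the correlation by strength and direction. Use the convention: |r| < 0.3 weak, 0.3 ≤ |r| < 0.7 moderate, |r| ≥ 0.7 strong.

r = 0.888 > 0 so the relationship is positive.
|r| = 0.888, which falls in the strong range.

strong positive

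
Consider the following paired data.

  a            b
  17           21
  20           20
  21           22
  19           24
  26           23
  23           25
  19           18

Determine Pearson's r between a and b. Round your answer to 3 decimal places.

n = 7, Σa = 145, Σb = 153, Σa² = 3057, Σb² = 3379, Σab = 3190
nΣab − ΣaΣb = 22330 − 22185 = 145
nΣa² − (Σa)² = 21399 − 21025 = 374; nΣb² − (Σb)² = 23653 − 23409 = 244
r = 145 / √(374 × 244) = 145 / 302.0861 ≈ 0.480

0.480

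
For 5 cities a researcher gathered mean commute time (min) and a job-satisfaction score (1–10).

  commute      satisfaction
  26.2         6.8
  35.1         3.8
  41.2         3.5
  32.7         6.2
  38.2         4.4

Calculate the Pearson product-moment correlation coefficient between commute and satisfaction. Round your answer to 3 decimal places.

-0.889

n = 5, Σx = 173.4, Σy = 24.7, Σx² = 6144.42, Σy² = 130.73, Σxy = 826.56
nΣxy − ΣxΣy = 4132.8 − 4282.98 = -150.18
nΣx² − (Σx)² = 30722.1 − 30067.56 = 654.54; nΣy² − (Σy)² = 653.65 − 610.09 = 43.56
r = -150.18 / √(654.54 × 43.56) = -150.18 / 168.8543 ≈ -0.889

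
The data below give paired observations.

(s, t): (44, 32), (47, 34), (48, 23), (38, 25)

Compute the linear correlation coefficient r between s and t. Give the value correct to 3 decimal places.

n = 4, Σs = 177, Σt = 114, Σs² = 7893, Σt² = 3334, Σst = 5060
nΣst − ΣsΣt = 20240 − 20178 = 62
nΣs² − (Σs)² = 31572 − 31329 = 243; nΣt² − (Σt)² = 13336 − 12996 = 340
r = 62 / √(243 × 340) = 62 / 287.4369 ≈ 0.216

0.216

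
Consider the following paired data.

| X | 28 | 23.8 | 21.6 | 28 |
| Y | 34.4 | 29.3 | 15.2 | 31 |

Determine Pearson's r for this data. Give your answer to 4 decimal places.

0.8766

n = 4, ΣX = 101.4, ΣY = 109.9, ΣX² = 2601, ΣY² = 3233.89, ΣXY = 2856.86
nΣXY − ΣXΣY = 11427.44 − 11143.86 = 283.58
nΣX² − (ΣX)² = 10404 − 10281.96 = 122.04; nΣY² − (ΣY)² = 12935.56 − 12078.01 = 857.55
r = 283.58 / √(122.04 × 857.55) = 283.58 / 323.5049 ≈ 0.8766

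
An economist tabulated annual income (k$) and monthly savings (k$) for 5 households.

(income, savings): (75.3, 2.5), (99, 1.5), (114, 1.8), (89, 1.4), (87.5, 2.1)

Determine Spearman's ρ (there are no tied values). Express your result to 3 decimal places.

-0.600

Rank income: 1, 4, 5, 3, 2
Rank savings: 5, 2, 3, 1, 4
d = rank(income) − rank(savings): -4, 2, 2, 2, -2; Σd² = 32
ρ = 1 − 6Σd² / [n(n²−1)] = 1 − 6×32 / (5×24) = 1 − 192/120 ≈ -0.600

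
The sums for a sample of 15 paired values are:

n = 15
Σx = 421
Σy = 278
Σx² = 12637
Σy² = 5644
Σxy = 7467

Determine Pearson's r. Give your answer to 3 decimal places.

r = (nΣxy − ΣxΣy) / √[(nΣx² − (Σx)²)(nΣy² − (Σy)²)]
Numerator: 15×7467 − 421×278 = -5033
Denominator: √[(189555 − 177241)(84660 − 77284)] = √[12314 × 7376] = 9530.3759
r = -5033 / 9530.3759 ≈ -0.528

-0.528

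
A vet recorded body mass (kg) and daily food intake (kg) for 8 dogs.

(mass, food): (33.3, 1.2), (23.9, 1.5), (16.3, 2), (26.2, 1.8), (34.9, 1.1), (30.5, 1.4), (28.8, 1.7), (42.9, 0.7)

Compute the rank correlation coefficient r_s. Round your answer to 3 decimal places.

-0.929

Rank mass: 6, 2, 1, 3, 7, 5, 4, 8
Rank food: 3, 5, 8, 7, 2, 4, 6, 1
d = rank(mass) − rank(food): 3, -3, -7, -4, 5, 1, -2, 7; Σd² = 162
ρ = 1 − 6Σd² / [n(n²−1)] = 1 − 6×162 / (8×63) = 1 − 972/504 ≈ -0.929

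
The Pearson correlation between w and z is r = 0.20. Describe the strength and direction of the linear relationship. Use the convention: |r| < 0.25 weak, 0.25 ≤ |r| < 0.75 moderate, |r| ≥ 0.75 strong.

weak positive

r = 0.20 > 0 so the relationship is positive.
|r| = 0.20, which falls in the weak range.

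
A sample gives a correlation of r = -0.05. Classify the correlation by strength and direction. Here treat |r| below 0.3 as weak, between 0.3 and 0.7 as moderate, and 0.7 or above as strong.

weak negative

r = -0.05 < 0 so the relationship is negative.
|r| = 0.05, which falls in the weak range.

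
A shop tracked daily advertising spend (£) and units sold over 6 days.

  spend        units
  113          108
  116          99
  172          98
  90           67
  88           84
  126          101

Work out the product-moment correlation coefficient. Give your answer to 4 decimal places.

n = 6, Σx = 705, Σy = 557, Σx² = 87529, Σy² = 52815, Σxy = 66692
nΣxy − ΣxΣy = 400152 − 392685 = 7467
nΣx² − (Σx)² = 525174 − 497025 = 28149; nΣy² − (Σy)² = 316890 − 310249 = 6641
r = 7467 / √(28149 × 6641) = 7467 / 13672.5092 ≈ 0.5461

0.5461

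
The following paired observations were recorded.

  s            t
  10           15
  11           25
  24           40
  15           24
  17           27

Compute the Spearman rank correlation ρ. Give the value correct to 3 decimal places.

0.900

Rank s: 1, 2, 5, 3, 4
Rank t: 1, 3, 5, 2, 4
d = rank(s) − rank(t): 0, -1, 0, 1, 0; Σd² = 2
ρ = 1 − 6Σd² / [n(n²−1)] = 1 − 6×2 / (5×24) = 1 − 12/120 ≈ 0.900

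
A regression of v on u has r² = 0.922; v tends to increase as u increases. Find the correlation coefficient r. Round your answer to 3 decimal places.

0.960

|r| = √0.922 = 0.960
The association is positive, so r = 0.960.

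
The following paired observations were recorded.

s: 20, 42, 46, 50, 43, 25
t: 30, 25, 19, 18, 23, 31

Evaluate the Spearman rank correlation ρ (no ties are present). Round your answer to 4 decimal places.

-0.9429

Rank s: 1, 3, 5, 6, 4, 2
Rank t: 5, 4, 2, 1, 3, 6
d = rank(s) − rank(t): -4, -1, 3, 5, 1, -4; Σd² = 68
ρ = 1 − 6Σd² / [n(n²−1)] = 1 − 6×68 / (6×35) = 1 − 408/210 ≈ -0.9429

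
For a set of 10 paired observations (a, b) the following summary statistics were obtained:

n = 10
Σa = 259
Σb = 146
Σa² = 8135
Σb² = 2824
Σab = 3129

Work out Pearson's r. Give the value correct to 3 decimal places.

r = (nΣab − ΣaΣb) / √[(nΣa² − (Σa)²)(nΣb² − (Σb)²)]
Numerator: 10×3129 − 259×146 = -6524
Denominator: √[(81350 − 67081)(28240 − 21316)] = √[14269 × 6924] = 9939.7463
r = -6524 / 9939.7463 ≈ -0.656

-0.656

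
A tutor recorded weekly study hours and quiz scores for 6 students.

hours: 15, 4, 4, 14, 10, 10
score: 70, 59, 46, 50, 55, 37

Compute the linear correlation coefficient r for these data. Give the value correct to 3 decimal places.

0.293

n = 6, Σx = 57, Σy = 317, Σx² = 653, Σy² = 17391, Σxy = 3090
nΣxy − ΣxΣy = 18540 − 18069 = 471
nΣx² − (Σx)² = 3918 − 3249 = 669; nΣy² − (Σy)² = 104346 − 100489 = 3857
r = 471 / √(669 × 3857) = 471 / 1606.3415 ≈ 0.293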